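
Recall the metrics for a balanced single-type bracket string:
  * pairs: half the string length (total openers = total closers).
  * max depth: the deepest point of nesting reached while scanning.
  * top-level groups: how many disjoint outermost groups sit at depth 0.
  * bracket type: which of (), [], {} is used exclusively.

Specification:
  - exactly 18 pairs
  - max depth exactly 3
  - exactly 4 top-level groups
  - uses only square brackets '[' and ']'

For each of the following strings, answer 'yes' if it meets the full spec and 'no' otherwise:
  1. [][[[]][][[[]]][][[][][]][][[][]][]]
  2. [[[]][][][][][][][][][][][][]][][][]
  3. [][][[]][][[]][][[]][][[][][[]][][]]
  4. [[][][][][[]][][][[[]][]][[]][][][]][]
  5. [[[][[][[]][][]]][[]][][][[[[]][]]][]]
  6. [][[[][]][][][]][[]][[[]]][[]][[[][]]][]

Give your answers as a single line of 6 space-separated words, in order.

Answer: no yes no no no no

Derivation:
String 1 '[][[[]][][[[]]][][[][][]][][[][]][]]': depth seq [1 0 1 2 3 2 1 2 1 2 3 4 3 2 1 2 1 2 3 2 3 2 3 2 1 2 1 2 3 2 3 2 1 2 1 0]
  -> pairs=18 depth=4 groups=2 -> no
String 2 '[[[]][][][][][][][][][][][][]][][][]': depth seq [1 2 3 2 1 2 1 2 1 2 1 2 1 2 1 2 1 2 1 2 1 2 1 2 1 2 1 2 1 0 1 0 1 0 1 0]
  -> pairs=18 depth=3 groups=4 -> yes
String 3 '[][][[]][][[]][][[]][][[][][[]][][]]': depth seq [1 0 1 0 1 2 1 0 1 0 1 2 1 0 1 0 1 2 1 0 1 0 1 2 1 2 1 2 3 2 1 2 1 2 1 0]
  -> pairs=18 depth=3 groups=9 -> no
String 4 '[[][][][][[]][][][[[]][]][[]][][][]][]': depth seq [1 2 1 2 1 2 1 2 1 2 3 2 1 2 1 2 1 2 3 4 3 2 3 2 1 2 3 2 1 2 1 2 1 2 1 0 1 0]
  -> pairs=19 depth=4 groups=2 -> no
String 5 '[[[][[][[]][][]]][[]][][][[[[]][]]][]]': depth seq [1 2 3 2 3 4 3 4 5 4 3 4 3 4 3 2 1 2 3 2 1 2 1 2 1 2 3 4 5 4 3 4 3 2 1 2 1 0]
  -> pairs=19 depth=5 groups=1 -> no
String 6 '[][[[][]][][][]][[]][[[]]][[]][[[][]]][]': depth seq [1 0 1 2 3 2 3 2 1 2 1 2 1 2 1 0 1 2 1 0 1 2 3 2 1 0 1 2 1 0 1 2 3 2 3 2 1 0 1 0]
  -> pairs=20 depth=3 groups=7 -> no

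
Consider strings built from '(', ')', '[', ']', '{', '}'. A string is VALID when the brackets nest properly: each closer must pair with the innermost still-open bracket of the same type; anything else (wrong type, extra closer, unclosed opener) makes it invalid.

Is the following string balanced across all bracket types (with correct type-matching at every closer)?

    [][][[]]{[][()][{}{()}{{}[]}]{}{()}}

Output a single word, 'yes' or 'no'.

Answer: yes

Derivation:
pos 0: push '['; stack = [
pos 1: ']' matches '['; pop; stack = (empty)
pos 2: push '['; stack = [
pos 3: ']' matches '['; pop; stack = (empty)
pos 4: push '['; stack = [
pos 5: push '['; stack = [[
pos 6: ']' matches '['; pop; stack = [
pos 7: ']' matches '['; pop; stack = (empty)
pos 8: push '{'; stack = {
pos 9: push '['; stack = {[
pos 10: ']' matches '['; pop; stack = {
pos 11: push '['; stack = {[
pos 12: push '('; stack = {[(
pos 13: ')' matches '('; pop; stack = {[
pos 14: ']' matches '['; pop; stack = {
pos 15: push '['; stack = {[
pos 16: push '{'; stack = {[{
pos 17: '}' matches '{'; pop; stack = {[
pos 18: push '{'; stack = {[{
pos 19: push '('; stack = {[{(
pos 20: ')' matches '('; pop; stack = {[{
pos 21: '}' matches '{'; pop; stack = {[
pos 22: push '{'; stack = {[{
pos 23: push '{'; stack = {[{{
pos 24: '}' matches '{'; pop; stack = {[{
pos 25: push '['; stack = {[{[
pos 26: ']' matches '['; pop; stack = {[{
pos 27: '}' matches '{'; pop; stack = {[
pos 28: ']' matches '['; pop; stack = {
pos 29: push '{'; stack = {{
pos 30: '}' matches '{'; pop; stack = {
pos 31: push '{'; stack = {{
pos 32: push '('; stack = {{(
pos 33: ')' matches '('; pop; stack = {{
pos 34: '}' matches '{'; pop; stack = {
pos 35: '}' matches '{'; pop; stack = (empty)
end: stack empty → VALID
Verdict: properly nested → yes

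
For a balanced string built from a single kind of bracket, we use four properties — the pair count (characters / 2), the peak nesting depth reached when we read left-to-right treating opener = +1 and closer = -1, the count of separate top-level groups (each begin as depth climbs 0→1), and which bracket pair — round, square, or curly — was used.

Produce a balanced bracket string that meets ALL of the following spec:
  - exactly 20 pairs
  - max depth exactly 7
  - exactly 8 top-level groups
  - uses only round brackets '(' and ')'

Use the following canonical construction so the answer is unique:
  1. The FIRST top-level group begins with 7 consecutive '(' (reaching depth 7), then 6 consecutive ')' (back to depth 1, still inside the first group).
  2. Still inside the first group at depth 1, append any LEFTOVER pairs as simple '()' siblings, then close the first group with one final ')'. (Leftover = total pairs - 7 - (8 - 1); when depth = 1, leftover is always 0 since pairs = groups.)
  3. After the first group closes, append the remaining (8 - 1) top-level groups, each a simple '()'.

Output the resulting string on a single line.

Spec: pairs=20 depth=7 groups=8
Leftover pairs = 20 - 7 - (8-1) = 6
First group: deep chain of depth 7 + 6 sibling pairs
Remaining 7 groups: simple '()' each

Answer: ((((((())))))()()()()()())()()()()()()()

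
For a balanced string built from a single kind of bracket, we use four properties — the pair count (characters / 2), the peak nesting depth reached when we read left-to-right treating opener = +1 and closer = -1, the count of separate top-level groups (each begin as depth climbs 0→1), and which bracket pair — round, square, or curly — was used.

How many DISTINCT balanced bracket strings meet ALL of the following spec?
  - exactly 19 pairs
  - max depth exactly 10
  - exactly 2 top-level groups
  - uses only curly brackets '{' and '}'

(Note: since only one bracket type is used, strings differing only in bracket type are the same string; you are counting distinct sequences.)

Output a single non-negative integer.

Answer: 15814216

Derivation:
Spec: pairs=19 depth=10 groups=2
Count(depth <= 10) = 470033036
Count(depth <= 9) = 454218820
Count(depth == 10) = 470033036 - 454218820 = 15814216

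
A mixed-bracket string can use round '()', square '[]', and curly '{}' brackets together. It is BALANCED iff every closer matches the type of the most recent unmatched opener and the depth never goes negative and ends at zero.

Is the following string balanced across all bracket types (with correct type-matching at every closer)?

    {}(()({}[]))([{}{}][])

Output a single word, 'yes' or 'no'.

pos 0: push '{'; stack = {
pos 1: '}' matches '{'; pop; stack = (empty)
pos 2: push '('; stack = (
pos 3: push '('; stack = ((
pos 4: ')' matches '('; pop; stack = (
pos 5: push '('; stack = ((
pos 6: push '{'; stack = (({
pos 7: '}' matches '{'; pop; stack = ((
pos 8: push '['; stack = (([
pos 9: ']' matches '['; pop; stack = ((
pos 10: ')' matches '('; pop; stack = (
pos 11: ')' matches '('; pop; stack = (empty)
pos 12: push '('; stack = (
pos 13: push '['; stack = ([
pos 14: push '{'; stack = ([{
pos 15: '}' matches '{'; pop; stack = ([
pos 16: push '{'; stack = ([{
pos 17: '}' matches '{'; pop; stack = ([
pos 18: ']' matches '['; pop; stack = (
pos 19: push '['; stack = ([
pos 20: ']' matches '['; pop; stack = (
pos 21: ')' matches '('; pop; stack = (empty)
end: stack empty → VALID
Verdict: properly nested → yes

Answer: yes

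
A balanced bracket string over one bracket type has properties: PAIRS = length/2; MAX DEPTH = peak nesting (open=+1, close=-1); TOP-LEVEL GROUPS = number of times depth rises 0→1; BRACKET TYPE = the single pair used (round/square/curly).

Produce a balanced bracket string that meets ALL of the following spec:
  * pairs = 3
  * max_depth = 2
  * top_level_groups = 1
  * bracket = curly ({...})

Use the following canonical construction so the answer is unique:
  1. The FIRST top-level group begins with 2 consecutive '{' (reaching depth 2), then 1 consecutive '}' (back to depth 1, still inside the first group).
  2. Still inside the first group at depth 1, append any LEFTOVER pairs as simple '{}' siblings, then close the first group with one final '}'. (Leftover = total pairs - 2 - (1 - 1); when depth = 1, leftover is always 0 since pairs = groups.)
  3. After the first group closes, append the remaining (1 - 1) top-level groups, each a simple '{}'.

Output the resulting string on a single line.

Answer: {{}{}}

Derivation:
Spec: pairs=3 depth=2 groups=1
Leftover pairs = 3 - 2 - (1-1) = 1
First group: deep chain of depth 2 + 1 sibling pairs
Remaining 0 groups: simple '{}' each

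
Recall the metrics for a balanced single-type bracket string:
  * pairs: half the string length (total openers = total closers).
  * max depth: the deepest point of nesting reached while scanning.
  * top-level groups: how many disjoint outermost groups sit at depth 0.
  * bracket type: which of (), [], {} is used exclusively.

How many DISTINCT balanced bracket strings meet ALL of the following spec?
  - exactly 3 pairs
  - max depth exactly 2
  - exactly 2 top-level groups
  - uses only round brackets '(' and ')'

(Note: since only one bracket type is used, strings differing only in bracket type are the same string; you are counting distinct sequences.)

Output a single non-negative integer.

Answer: 2

Derivation:
Spec: pairs=3 depth=2 groups=2
Count(depth <= 2) = 2
Count(depth <= 1) = 0
Count(depth == 2) = 2 - 0 = 2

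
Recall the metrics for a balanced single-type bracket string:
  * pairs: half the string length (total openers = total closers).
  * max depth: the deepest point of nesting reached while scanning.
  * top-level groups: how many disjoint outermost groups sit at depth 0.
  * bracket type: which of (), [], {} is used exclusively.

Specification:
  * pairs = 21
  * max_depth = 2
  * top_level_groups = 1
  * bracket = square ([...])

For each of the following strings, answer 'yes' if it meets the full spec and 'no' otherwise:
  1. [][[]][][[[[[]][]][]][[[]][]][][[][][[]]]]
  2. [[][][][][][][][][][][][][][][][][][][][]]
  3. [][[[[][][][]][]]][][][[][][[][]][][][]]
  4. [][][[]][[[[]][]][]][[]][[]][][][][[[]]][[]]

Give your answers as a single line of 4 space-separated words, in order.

String 1 '[][[]][][[[[[]][]][]][[[]][]][][[][][[]]]]': depth seq [1 0 1 2 1 0 1 0 1 2 3 4 5 4 3 4 3 2 3 2 1 2 3 4 3 2 3 2 1 2 1 2 3 2 3 2 3 4 3 2 1 0]
  -> pairs=21 depth=5 groups=4 -> no
String 2 '[[][][][][][][][][][][][][][][][][][][][]]': depth seq [1 2 1 2 1 2 1 2 1 2 1 2 1 2 1 2 1 2 1 2 1 2 1 2 1 2 1 2 1 2 1 2 1 2 1 2 1 2 1 2 1 0]
  -> pairs=21 depth=2 groups=1 -> yes
String 3 '[][[[[][][][]][]]][][][[][][[][]][][][]]': depth seq [1 0 1 2 3 4 3 4 3 4 3 4 3 2 3 2 1 0 1 0 1 0 1 2 1 2 1 2 3 2 3 2 1 2 1 2 1 2 1 0]
  -> pairs=20 depth=4 groups=5 -> no
String 4 '[][][[]][[[[]][]][]][[]][[]][][][][[[]]][[]]': depth seq [1 0 1 0 1 2 1 0 1 2 3 4 3 2 3 2 1 2 1 0 1 2 1 0 1 2 1 0 1 0 1 0 1 0 1 2 3 2 1 0 1 2 1 0]
  -> pairs=22 depth=4 groups=11 -> no

Answer: no yes no no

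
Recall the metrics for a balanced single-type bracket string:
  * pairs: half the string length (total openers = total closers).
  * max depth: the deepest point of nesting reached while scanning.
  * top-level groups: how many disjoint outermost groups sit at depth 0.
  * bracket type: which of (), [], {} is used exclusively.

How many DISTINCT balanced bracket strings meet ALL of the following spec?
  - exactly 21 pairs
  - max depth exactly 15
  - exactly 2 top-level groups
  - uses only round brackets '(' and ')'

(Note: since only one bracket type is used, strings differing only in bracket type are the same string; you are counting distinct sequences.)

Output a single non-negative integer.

Answer: 711360

Derivation:
Spec: pairs=21 depth=15 groups=2
Count(depth <= 15) = 6563990992
Count(depth <= 14) = 6563279632
Count(depth == 15) = 6563990992 - 6563279632 = 711360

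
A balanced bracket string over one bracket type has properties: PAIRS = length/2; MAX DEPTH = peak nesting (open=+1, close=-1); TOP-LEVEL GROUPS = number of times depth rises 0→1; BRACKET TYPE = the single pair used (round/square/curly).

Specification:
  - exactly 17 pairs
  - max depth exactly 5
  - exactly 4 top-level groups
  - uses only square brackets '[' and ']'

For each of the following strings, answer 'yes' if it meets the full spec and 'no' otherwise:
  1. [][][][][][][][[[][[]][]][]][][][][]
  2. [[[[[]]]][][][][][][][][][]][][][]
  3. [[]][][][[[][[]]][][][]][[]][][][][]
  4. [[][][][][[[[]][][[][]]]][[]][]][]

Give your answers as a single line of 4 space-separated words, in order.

Answer: no yes no no

Derivation:
String 1 '[][][][][][][][[[][[]][]][]][][][][]': depth seq [1 0 1 0 1 0 1 0 1 0 1 0 1 0 1 2 3 2 3 4 3 2 3 2 1 2 1 0 1 0 1 0 1 0 1 0]
  -> pairs=18 depth=4 groups=12 -> no
String 2 '[[[[[]]]][][][][][][][][][]][][][]': depth seq [1 2 3 4 5 4 3 2 1 2 1 2 1 2 1 2 1 2 1 2 1 2 1 2 1 2 1 0 1 0 1 0 1 0]
  -> pairs=17 depth=5 groups=4 -> yes
String 3 '[[]][][][[[][[]]][][][]][[]][][][][]': depth seq [1 2 1 0 1 0 1 0 1 2 3 2 3 4 3 2 1 2 1 2 1 2 1 0 1 2 1 0 1 0 1 0 1 0 1 0]
  -> pairs=18 depth=4 groups=9 -> no
String 4 '[[][][][][[[[]][][[][]]]][[]][]][]': depth seq [1 2 1 2 1 2 1 2 1 2 3 4 5 4 3 4 3 4 5 4 5 4 3 2 1 2 3 2 1 2 1 0 1 0]
  -> pairs=17 depth=5 groups=2 -> no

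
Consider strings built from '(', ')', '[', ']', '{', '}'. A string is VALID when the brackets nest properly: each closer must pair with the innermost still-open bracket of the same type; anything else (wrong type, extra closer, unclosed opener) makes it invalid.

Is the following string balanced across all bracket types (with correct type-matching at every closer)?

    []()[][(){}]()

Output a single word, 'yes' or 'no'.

Answer: yes

Derivation:
pos 0: push '['; stack = [
pos 1: ']' matches '['; pop; stack = (empty)
pos 2: push '('; stack = (
pos 3: ')' matches '('; pop; stack = (empty)
pos 4: push '['; stack = [
pos 5: ']' matches '['; pop; stack = (empty)
pos 6: push '['; stack = [
pos 7: push '('; stack = [(
pos 8: ')' matches '('; pop; stack = [
pos 9: push '{'; stack = [{
pos 10: '}' matches '{'; pop; stack = [
pos 11: ']' matches '['; pop; stack = (empty)
pos 12: push '('; stack = (
pos 13: ')' matches '('; pop; stack = (empty)
end: stack empty → VALID
Verdict: properly nested → yes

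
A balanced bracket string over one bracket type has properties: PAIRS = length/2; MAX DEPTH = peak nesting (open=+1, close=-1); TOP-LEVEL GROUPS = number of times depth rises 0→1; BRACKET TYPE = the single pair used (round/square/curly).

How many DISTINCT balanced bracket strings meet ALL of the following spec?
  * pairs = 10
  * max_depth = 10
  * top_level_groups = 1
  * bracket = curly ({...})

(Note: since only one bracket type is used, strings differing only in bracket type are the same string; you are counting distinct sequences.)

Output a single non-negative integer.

Answer: 1

Derivation:
Spec: pairs=10 depth=10 groups=1
Count(depth <= 10) = 4862
Count(depth <= 9) = 4861
Count(depth == 10) = 4862 - 4861 = 1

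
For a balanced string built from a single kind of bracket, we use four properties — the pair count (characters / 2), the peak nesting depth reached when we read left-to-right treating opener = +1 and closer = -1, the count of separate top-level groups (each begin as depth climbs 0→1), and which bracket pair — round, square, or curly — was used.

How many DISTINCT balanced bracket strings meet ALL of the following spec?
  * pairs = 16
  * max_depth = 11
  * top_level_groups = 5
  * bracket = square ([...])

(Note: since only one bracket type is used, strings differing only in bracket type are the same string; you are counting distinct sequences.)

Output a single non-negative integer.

Spec: pairs=16 depth=11 groups=5
Count(depth <= 11) = 2414420
Count(depth <= 10) = 2414305
Count(depth == 11) = 2414420 - 2414305 = 115

Answer: 115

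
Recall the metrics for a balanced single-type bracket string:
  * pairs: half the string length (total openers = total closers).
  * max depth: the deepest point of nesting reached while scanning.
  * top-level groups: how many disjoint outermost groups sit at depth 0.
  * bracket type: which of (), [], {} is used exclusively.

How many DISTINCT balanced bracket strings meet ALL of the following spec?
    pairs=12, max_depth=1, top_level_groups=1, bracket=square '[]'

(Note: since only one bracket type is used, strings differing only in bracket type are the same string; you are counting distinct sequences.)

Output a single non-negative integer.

Answer: 0

Derivation:
Spec: pairs=12 depth=1 groups=1
Count(depth <= 1) = 0
Count(depth <= 0) = 0
Count(depth == 1) = 0 - 0 = 0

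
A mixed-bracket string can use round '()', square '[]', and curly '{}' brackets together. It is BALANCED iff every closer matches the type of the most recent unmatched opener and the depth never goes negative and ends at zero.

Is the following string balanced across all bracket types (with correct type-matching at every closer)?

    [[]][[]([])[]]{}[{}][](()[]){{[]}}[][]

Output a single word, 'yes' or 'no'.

Answer: yes

Derivation:
pos 0: push '['; stack = [
pos 1: push '['; stack = [[
pos 2: ']' matches '['; pop; stack = [
pos 3: ']' matches '['; pop; stack = (empty)
pos 4: push '['; stack = [
pos 5: push '['; stack = [[
pos 6: ']' matches '['; pop; stack = [
pos 7: push '('; stack = [(
pos 8: push '['; stack = [([
pos 9: ']' matches '['; pop; stack = [(
pos 10: ')' matches '('; pop; stack = [
pos 11: push '['; stack = [[
pos 12: ']' matches '['; pop; stack = [
pos 13: ']' matches '['; pop; stack = (empty)
pos 14: push '{'; stack = {
pos 15: '}' matches '{'; pop; stack = (empty)
pos 16: push '['; stack = [
pos 17: push '{'; stack = [{
pos 18: '}' matches '{'; pop; stack = [
pos 19: ']' matches '['; pop; stack = (empty)
pos 20: push '['; stack = [
pos 21: ']' matches '['; pop; stack = (empty)
pos 22: push '('; stack = (
pos 23: push '('; stack = ((
pos 24: ')' matches '('; pop; stack = (
pos 25: push '['; stack = ([
pos 26: ']' matches '['; pop; stack = (
pos 27: ')' matches '('; pop; stack = (empty)
pos 28: push '{'; stack = {
pos 29: push '{'; stack = {{
pos 30: push '['; stack = {{[
pos 31: ']' matches '['; pop; stack = {{
pos 32: '}' matches '{'; pop; stack = {
pos 33: '}' matches '{'; pop; stack = (empty)
pos 34: push '['; stack = [
pos 35: ']' matches '['; pop; stack = (empty)
pos 36: push '['; stack = [
pos 37: ']' matches '['; pop; stack = (empty)
end: stack empty → VALID
Verdict: properly nested → yes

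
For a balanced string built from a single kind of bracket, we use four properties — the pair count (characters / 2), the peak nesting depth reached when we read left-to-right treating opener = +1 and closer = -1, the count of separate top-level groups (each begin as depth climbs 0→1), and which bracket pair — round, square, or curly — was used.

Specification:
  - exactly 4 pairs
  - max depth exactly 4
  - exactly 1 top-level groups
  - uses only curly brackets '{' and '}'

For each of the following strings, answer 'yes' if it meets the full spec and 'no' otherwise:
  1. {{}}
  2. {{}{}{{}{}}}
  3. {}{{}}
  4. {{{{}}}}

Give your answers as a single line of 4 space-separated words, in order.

Answer: no no no yes

Derivation:
String 1 '{{}}': depth seq [1 2 1 0]
  -> pairs=2 depth=2 groups=1 -> no
String 2 '{{}{}{{}{}}}': depth seq [1 2 1 2 1 2 3 2 3 2 1 0]
  -> pairs=6 depth=3 groups=1 -> no
String 3 '{}{{}}': depth seq [1 0 1 2 1 0]
  -> pairs=3 depth=2 groups=2 -> no
String 4 '{{{{}}}}': depth seq [1 2 3 4 3 2 1 0]
  -> pairs=4 depth=4 groups=1 -> yes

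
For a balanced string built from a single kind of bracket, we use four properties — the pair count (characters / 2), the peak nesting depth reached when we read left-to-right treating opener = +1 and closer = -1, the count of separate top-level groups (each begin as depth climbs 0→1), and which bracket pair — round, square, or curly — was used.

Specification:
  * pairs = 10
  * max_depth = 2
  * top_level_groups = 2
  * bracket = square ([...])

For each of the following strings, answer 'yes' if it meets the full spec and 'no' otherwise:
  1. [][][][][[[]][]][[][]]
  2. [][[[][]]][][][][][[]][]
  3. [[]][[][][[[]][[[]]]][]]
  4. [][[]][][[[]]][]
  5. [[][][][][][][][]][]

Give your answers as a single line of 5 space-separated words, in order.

String 1 '[][][][][[[]][]][[][]]': depth seq [1 0 1 0 1 0 1 0 1 2 3 2 1 2 1 0 1 2 1 2 1 0]
  -> pairs=11 depth=3 groups=6 -> no
String 2 '[][[[][]]][][][][][[]][]': depth seq [1 0 1 2 3 2 3 2 1 0 1 0 1 0 1 0 1 0 1 2 1 0 1 0]
  -> pairs=12 depth=3 groups=8 -> no
String 3 '[[]][[][][[[]][[[]]]][]]': depth seq [1 2 1 0 1 2 1 2 1 2 3 4 3 2 3 4 5 4 3 2 1 2 1 0]
  -> pairs=12 depth=5 groups=2 -> no
String 4 '[][[]][][[[]]][]': depth seq [1 0 1 2 1 0 1 0 1 2 3 2 1 0 1 0]
  -> pairs=8 depth=3 groups=5 -> no
String 5 '[[][][][][][][][]][]': depth seq [1 2 1 2 1 2 1 2 1 2 1 2 1 2 1 2 1 0 1 0]
  -> pairs=10 depth=2 groups=2 -> yes

Answer: no no no no yes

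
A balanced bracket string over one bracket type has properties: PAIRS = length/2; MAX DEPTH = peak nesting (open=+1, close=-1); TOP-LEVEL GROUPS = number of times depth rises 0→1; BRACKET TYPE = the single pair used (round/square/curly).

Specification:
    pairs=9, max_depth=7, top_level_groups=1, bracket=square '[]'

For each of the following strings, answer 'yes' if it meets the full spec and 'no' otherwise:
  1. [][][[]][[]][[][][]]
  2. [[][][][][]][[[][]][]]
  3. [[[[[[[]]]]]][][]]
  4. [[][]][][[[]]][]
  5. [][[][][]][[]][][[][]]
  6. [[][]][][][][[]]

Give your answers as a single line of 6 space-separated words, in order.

String 1 '[][][[]][[]][[][][]]': depth seq [1 0 1 0 1 2 1 0 1 2 1 0 1 2 1 2 1 2 1 0]
  -> pairs=10 depth=2 groups=5 -> no
String 2 '[[][][][][]][[[][]][]]': depth seq [1 2 1 2 1 2 1 2 1 2 1 0 1 2 3 2 3 2 1 2 1 0]
  -> pairs=11 depth=3 groups=2 -> no
String 3 '[[[[[[[]]]]]][][]]': depth seq [1 2 3 4 5 6 7 6 5 4 3 2 1 2 1 2 1 0]
  -> pairs=9 depth=7 groups=1 -> yes
String 4 '[[][]][][[[]]][]': depth seq [1 2 1 2 1 0 1 0 1 2 3 2 1 0 1 0]
  -> pairs=8 depth=3 groups=4 -> no
String 5 '[][[][][]][[]][][[][]]': depth seq [1 0 1 2 1 2 1 2 1 0 1 2 1 0 1 0 1 2 1 2 1 0]
  -> pairs=11 depth=2 groups=5 -> no
String 6 '[[][]][][][][[]]': depth seq [1 2 1 2 1 0 1 0 1 0 1 0 1 2 1 0]
  -> pairs=8 depth=2 groups=5 -> no

Answer: no no yes no no no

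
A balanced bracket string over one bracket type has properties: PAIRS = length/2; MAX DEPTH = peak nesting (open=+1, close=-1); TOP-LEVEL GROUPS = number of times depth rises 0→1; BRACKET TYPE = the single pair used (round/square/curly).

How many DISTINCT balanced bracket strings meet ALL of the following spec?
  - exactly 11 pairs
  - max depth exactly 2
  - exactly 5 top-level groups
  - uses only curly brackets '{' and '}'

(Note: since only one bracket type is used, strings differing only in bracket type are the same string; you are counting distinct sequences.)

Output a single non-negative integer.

Answer: 210

Derivation:
Spec: pairs=11 depth=2 groups=5
Count(depth <= 2) = 210
Count(depth <= 1) = 0
Count(depth == 2) = 210 - 0 = 210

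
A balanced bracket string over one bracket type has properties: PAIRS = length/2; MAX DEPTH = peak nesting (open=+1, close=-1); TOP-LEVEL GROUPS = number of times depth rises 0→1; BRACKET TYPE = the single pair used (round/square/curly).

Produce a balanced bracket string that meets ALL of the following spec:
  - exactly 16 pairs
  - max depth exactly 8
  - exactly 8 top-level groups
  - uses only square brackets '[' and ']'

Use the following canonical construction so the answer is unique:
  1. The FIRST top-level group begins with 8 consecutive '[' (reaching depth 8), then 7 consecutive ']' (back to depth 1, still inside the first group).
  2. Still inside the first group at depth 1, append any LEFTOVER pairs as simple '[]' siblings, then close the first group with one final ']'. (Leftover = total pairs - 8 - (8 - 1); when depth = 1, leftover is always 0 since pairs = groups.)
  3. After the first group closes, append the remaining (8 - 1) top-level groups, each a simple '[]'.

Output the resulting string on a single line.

Spec: pairs=16 depth=8 groups=8
Leftover pairs = 16 - 8 - (8-1) = 1
First group: deep chain of depth 8 + 1 sibling pairs
Remaining 7 groups: simple '[]' each

Answer: [[[[[[[[]]]]]]][]][][][][][][][]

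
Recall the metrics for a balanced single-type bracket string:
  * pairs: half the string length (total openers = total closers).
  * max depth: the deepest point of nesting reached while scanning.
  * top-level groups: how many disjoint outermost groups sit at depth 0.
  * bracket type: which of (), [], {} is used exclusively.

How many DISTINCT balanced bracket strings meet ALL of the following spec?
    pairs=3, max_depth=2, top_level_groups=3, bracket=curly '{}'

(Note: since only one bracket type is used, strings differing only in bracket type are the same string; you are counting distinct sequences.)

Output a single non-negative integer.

Answer: 0

Derivation:
Spec: pairs=3 depth=2 groups=3
Count(depth <= 2) = 1
Count(depth <= 1) = 1
Count(depth == 2) = 1 - 1 = 0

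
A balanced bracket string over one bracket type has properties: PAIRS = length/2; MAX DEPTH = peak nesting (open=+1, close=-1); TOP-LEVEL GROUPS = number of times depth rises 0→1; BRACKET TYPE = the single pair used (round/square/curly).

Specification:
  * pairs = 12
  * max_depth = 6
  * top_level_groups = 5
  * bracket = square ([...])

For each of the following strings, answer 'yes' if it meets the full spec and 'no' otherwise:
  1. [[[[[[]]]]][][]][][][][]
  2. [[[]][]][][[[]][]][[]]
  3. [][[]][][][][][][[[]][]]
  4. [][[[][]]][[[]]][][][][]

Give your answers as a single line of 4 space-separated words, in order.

String 1 '[[[[[[]]]]][][]][][][][]': depth seq [1 2 3 4 5 6 5 4 3 2 1 2 1 2 1 0 1 0 1 0 1 0 1 0]
  -> pairs=12 depth=6 groups=5 -> yes
String 2 '[[[]][]][][[[]][]][[]]': depth seq [1 2 3 2 1 2 1 0 1 0 1 2 3 2 1 2 1 0 1 2 1 0]
  -> pairs=11 depth=3 groups=4 -> no
String 3 '[][[]][][][][][][[[]][]]': depth seq [1 0 1 2 1 0 1 0 1 0 1 0 1 0 1 0 1 2 3 2 1 2 1 0]
  -> pairs=12 depth=3 groups=8 -> no
String 4 '[][[[][]]][[[]]][][][][]': depth seq [1 0 1 2 3 2 3 2 1 0 1 2 3 2 1 0 1 0 1 0 1 0 1 0]
  -> pairs=12 depth=3 groups=7 -> no

Answer: yes no no no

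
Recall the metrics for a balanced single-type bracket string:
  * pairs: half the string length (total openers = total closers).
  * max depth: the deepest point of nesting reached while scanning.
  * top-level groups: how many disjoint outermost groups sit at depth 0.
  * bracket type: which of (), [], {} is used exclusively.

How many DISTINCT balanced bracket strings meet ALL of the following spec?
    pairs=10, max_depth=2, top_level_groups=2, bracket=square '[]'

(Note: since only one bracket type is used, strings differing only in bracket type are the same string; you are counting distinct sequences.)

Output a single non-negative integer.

Answer: 9

Derivation:
Spec: pairs=10 depth=2 groups=2
Count(depth <= 2) = 9
Count(depth <= 1) = 0
Count(depth == 2) = 9 - 0 = 9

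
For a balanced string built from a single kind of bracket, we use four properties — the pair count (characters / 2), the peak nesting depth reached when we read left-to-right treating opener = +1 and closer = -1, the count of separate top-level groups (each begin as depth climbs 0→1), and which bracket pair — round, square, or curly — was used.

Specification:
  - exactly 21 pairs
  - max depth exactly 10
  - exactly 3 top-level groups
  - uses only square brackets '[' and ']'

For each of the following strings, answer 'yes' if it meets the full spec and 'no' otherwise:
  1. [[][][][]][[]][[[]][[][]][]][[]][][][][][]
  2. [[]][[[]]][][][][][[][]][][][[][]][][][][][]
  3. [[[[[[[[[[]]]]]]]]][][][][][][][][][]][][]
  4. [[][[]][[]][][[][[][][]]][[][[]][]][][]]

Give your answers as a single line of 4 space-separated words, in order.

Answer: no no yes no

Derivation:
String 1 '[[][][][]][[]][[[]][[][]][]][[]][][][][][]': depth seq [1 2 1 2 1 2 1 2 1 0 1 2 1 0 1 2 3 2 1 2 3 2 3 2 1 2 1 0 1 2 1 0 1 0 1 0 1 0 1 0 1 0]
  -> pairs=21 depth=3 groups=9 -> no
String 2 '[[]][[[]]][][][][][[][]][][][[][]][][][][][]': depth seq [1 2 1 0 1 2 3 2 1 0 1 0 1 0 1 0 1 0 1 2 1 2 1 0 1 0 1 0 1 2 1 2 1 0 1 0 1 0 1 0 1 0 1 0]
  -> pairs=22 depth=3 groups=15 -> no
String 3 '[[[[[[[[[[]]]]]]]]][][][][][][][][][]][][]': depth seq [1 2 3 4 5 6 7 8 9 10 9 8 7 6 5 4 3 2 1 2 1 2 1 2 1 2 1 2 1 2 1 2 1 2 1 2 1 0 1 0 1 0]
  -> pairs=21 depth=10 groups=3 -> yes
String 4 '[[][[]][[]][][[][[][][]]][[][[]][]][][]]': depth seq [1 2 1 2 3 2 1 2 3 2 1 2 1 2 3 2 3 4 3 4 3 4 3 2 1 2 3 2 3 4 3 2 3 2 1 2 1 2 1 0]
  -> pairs=20 depth=4 groups=1 -> no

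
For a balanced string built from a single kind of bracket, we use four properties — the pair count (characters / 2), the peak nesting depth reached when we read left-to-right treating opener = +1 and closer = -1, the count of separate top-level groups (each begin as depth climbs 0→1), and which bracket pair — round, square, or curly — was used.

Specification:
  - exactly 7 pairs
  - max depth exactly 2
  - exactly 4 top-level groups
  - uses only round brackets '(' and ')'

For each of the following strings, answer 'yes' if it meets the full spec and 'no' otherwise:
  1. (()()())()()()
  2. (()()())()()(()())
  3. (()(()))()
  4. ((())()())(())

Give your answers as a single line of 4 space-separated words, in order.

String 1 '(()()())()()()': depth seq [1 2 1 2 1 2 1 0 1 0 1 0 1 0]
  -> pairs=7 depth=2 groups=4 -> yes
String 2 '(()()())()()(()())': depth seq [1 2 1 2 1 2 1 0 1 0 1 0 1 2 1 2 1 0]
  -> pairs=9 depth=2 groups=4 -> no
String 3 '(()(()))()': depth seq [1 2 1 2 3 2 1 0 1 0]
  -> pairs=5 depth=3 groups=2 -> no
String 4 '((())()())(())': depth seq [1 2 3 2 1 2 1 2 1 0 1 2 1 0]
  -> pairs=7 depth=3 groups=2 -> no

Answer: yes no no no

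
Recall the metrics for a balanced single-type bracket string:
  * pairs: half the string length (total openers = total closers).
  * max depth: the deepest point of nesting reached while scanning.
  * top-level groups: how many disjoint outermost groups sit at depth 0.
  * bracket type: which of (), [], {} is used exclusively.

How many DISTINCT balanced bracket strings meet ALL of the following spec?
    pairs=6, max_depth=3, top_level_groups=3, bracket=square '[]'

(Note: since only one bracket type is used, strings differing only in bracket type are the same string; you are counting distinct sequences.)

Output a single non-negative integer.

Answer: 15

Derivation:
Spec: pairs=6 depth=3 groups=3
Count(depth <= 3) = 25
Count(depth <= 2) = 10
Count(depth == 3) = 25 - 10 = 15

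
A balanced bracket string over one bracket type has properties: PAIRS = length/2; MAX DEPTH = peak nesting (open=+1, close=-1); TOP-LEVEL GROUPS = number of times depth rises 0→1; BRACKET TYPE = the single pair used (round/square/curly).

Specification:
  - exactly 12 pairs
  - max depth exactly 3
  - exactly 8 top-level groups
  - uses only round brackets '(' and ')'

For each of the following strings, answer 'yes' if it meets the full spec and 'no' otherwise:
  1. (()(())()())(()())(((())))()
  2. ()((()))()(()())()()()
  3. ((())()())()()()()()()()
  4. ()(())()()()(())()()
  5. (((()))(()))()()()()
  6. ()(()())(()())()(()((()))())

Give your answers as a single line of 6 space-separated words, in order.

String 1 '(()(())()())(()())(((())))()': depth seq [1 2 1 2 3 2 1 2 1 2 1 0 1 2 1 2 1 0 1 2 3 4 3 2 1 0 1 0]
  -> pairs=14 depth=4 groups=4 -> no
String 2 '()((()))()(()())()()()': depth seq [1 0 1 2 3 2 1 0 1 0 1 2 1 2 1 0 1 0 1 0 1 0]
  -> pairs=11 depth=3 groups=7 -> no
String 3 '((())()())()()()()()()()': depth seq [1 2 3 2 1 2 1 2 1 0 1 0 1 0 1 0 1 0 1 0 1 0 1 0]
  -> pairs=12 depth=3 groups=8 -> yes
String 4 '()(())()()()(())()()': depth seq [1 0 1 2 1 0 1 0 1 0 1 0 1 2 1 0 1 0 1 0]
  -> pairs=10 depth=2 groups=8 -> no
String 5 '(((()))(()))()()()()': depth seq [1 2 3 4 3 2 1 2 3 2 1 0 1 0 1 0 1 0 1 0]
  -> pairs=10 depth=4 groups=5 -> no
String 6 '()(()())(()())()(()((()))())': depth seq [1 0 1 2 1 2 1 0 1 2 1 2 1 0 1 0 1 2 1 2 3 4 3 2 1 2 1 0]
  -> pairs=14 depth=4 groups=5 -> no

Answer: no no yes no no no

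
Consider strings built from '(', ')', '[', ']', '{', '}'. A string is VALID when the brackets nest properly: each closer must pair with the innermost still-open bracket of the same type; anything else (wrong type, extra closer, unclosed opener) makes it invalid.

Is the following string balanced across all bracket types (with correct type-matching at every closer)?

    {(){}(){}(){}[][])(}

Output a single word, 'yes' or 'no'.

pos 0: push '{'; stack = {
pos 1: push '('; stack = {(
pos 2: ')' matches '('; pop; stack = {
pos 3: push '{'; stack = {{
pos 4: '}' matches '{'; pop; stack = {
pos 5: push '('; stack = {(
pos 6: ')' matches '('; pop; stack = {
pos 7: push '{'; stack = {{
pos 8: '}' matches '{'; pop; stack = {
pos 9: push '('; stack = {(
pos 10: ')' matches '('; pop; stack = {
pos 11: push '{'; stack = {{
pos 12: '}' matches '{'; pop; stack = {
pos 13: push '['; stack = {[
pos 14: ']' matches '['; pop; stack = {
pos 15: push '['; stack = {[
pos 16: ']' matches '['; pop; stack = {
pos 17: saw closer ')' but top of stack is '{' (expected '}') → INVALID
Verdict: type mismatch at position 17: ')' closes '{' → no

Answer: no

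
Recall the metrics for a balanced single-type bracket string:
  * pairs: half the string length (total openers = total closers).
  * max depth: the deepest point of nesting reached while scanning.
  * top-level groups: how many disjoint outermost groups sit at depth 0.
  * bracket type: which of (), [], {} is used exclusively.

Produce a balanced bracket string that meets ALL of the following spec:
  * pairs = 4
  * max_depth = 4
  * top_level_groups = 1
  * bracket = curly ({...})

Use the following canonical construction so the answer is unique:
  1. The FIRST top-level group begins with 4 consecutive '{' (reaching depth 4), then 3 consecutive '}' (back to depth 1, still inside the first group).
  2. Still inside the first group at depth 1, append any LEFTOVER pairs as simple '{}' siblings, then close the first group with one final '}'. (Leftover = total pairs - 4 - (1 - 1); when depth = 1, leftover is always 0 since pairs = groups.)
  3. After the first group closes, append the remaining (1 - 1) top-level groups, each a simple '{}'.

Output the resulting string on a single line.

Answer: {{{{}}}}

Derivation:
Spec: pairs=4 depth=4 groups=1
Leftover pairs = 4 - 4 - (1-1) = 0
First group: deep chain of depth 4 + 0 sibling pairs
Remaining 0 groups: simple '{}' each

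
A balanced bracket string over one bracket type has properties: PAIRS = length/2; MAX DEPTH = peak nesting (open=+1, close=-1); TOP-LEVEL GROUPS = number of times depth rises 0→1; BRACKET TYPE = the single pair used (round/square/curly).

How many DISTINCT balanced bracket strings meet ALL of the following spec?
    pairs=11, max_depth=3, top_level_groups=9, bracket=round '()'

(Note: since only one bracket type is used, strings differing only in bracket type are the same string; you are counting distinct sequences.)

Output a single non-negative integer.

Spec: pairs=11 depth=3 groups=9
Count(depth <= 3) = 54
Count(depth <= 2) = 45
Count(depth == 3) = 54 - 45 = 9

Answer: 9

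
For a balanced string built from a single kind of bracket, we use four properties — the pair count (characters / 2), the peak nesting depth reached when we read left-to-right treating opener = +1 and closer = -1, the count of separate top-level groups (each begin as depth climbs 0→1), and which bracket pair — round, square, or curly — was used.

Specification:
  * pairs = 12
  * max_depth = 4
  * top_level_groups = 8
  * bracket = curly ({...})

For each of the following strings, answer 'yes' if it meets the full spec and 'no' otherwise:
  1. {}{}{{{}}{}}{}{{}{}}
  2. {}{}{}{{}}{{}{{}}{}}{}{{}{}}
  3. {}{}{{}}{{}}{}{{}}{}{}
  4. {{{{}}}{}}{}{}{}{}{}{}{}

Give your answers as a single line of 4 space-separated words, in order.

String 1 '{}{}{{{}}{}}{}{{}{}}': depth seq [1 0 1 0 1 2 3 2 1 2 1 0 1 0 1 2 1 2 1 0]
  -> pairs=10 depth=3 groups=5 -> no
String 2 '{}{}{}{{}}{{}{{}}{}}{}{{}{}}': depth seq [1 0 1 0 1 0 1 2 1 0 1 2 1 2 3 2 1 2 1 0 1 0 1 2 1 2 1 0]
  -> pairs=14 depth=3 groups=7 -> no
String 3 '{}{}{{}}{{}}{}{{}}{}{}': depth seq [1 0 1 0 1 2 1 0 1 2 1 0 1 0 1 2 1 0 1 0 1 0]
  -> pairs=11 depth=2 groups=8 -> no
String 4 '{{{{}}}{}}{}{}{}{}{}{}{}': depth seq [1 2 3 4 3 2 1 2 1 0 1 0 1 0 1 0 1 0 1 0 1 0 1 0]
  -> pairs=12 depth=4 groups=8 -> yes

Answer: no no no yes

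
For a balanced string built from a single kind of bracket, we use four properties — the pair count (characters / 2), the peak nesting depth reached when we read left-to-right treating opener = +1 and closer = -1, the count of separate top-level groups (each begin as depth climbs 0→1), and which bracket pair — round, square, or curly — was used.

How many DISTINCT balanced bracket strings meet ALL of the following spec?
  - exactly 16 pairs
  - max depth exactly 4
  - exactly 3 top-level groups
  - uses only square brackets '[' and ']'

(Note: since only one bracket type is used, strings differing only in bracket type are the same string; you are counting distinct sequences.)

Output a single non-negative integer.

Answer: 1338609

Derivation:
Spec: pairs=16 depth=4 groups=3
Count(depth <= 4) = 1492209
Count(depth <= 3) = 153600
Count(depth == 4) = 1492209 - 153600 = 1338609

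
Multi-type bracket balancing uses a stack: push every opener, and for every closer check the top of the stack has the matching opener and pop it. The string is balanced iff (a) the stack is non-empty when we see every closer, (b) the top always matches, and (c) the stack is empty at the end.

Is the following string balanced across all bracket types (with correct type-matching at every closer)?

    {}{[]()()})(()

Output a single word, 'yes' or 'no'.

pos 0: push '{'; stack = {
pos 1: '}' matches '{'; pop; stack = (empty)
pos 2: push '{'; stack = {
pos 3: push '['; stack = {[
pos 4: ']' matches '['; pop; stack = {
pos 5: push '('; stack = {(
pos 6: ')' matches '('; pop; stack = {
pos 7: push '('; stack = {(
pos 8: ')' matches '('; pop; stack = {
pos 9: '}' matches '{'; pop; stack = (empty)
pos 10: saw closer ')' but stack is empty → INVALID
Verdict: unmatched closer ')' at position 10 → no

Answer: no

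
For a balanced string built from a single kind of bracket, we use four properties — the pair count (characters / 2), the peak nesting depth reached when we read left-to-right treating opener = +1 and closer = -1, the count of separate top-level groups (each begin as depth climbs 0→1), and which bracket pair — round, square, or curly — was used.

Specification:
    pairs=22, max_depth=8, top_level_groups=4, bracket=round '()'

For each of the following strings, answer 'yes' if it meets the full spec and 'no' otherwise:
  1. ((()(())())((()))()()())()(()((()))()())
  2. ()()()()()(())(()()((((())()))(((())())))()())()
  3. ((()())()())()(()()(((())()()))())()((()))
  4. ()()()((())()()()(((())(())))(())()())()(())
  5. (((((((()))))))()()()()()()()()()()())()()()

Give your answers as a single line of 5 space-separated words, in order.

String 1 '((()(())())((()))()()())()(()((()))()())': depth seq [1 2 3 2 3 4 3 2 3 2 1 2 3 4 3 2 1 2 1 2 1 2 1 0 1 0 1 2 1 2 3 4 3 2 1 2 1 2 1 0]
  -> pairs=20 depth=4 groups=3 -> no
String 2 '()()()()()(())(()()((((())()))(((())())))()())()': depth seq [1 0 1 0 1 0 1 0 1 0 1 2 1 0 1 2 1 2 1 2 3 4 5 6 5 4 5 4 3 2 3 4 5 6 5 4 5 4 3 2 1 2 1 2 1 0 1 0]
  -> pairs=24 depth=6 groups=8 -> no
String 3 '((()())()())()(()()(((())()()))())()((()))': depth seq [1 2 3 2 3 2 1 2 1 2 1 0 1 0 1 2 1 2 1 2 3 4 5 4 3 4 3 4 3 2 1 2 1 0 1 0 1 2 3 2 1 0]
  -> pairs=21 depth=5 groups=5 -> no
String 4 '()()()((())()()()(((())(())))(())()())()(())': depth seq [1 0 1 0 1 0 1 2 3 2 1 2 1 2 1 2 1 2 3 4 5 4 3 4 5 4 3 2 1 2 3 2 1 2 1 2 1 0 1 0 1 2 1 0]
  -> pairs=22 depth=5 groups=6 -> no
String 5 '(((((((()))))))()()()()()()()()()()())()()()': depth seq [1 2 3 4 5 6 7 8 7 6 5 4 3 2 1 2 1 2 1 2 1 2 1 2 1 2 1 2 1 2 1 2 1 2 1 2 1 0 1 0 1 0 1 0]
  -> pairs=22 depth=8 groups=4 -> yes

Answer: no no no no yes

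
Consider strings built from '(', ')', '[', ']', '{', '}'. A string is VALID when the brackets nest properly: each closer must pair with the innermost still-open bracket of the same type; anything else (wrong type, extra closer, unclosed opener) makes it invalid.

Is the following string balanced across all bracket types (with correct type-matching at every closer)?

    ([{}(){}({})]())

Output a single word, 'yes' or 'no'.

Answer: yes

Derivation:
pos 0: push '('; stack = (
pos 1: push '['; stack = ([
pos 2: push '{'; stack = ([{
pos 3: '}' matches '{'; pop; stack = ([
pos 4: push '('; stack = ([(
pos 5: ')' matches '('; pop; stack = ([
pos 6: push '{'; stack = ([{
pos 7: '}' matches '{'; pop; stack = ([
pos 8: push '('; stack = ([(
pos 9: push '{'; stack = ([({
pos 10: '}' matches '{'; pop; stack = ([(
pos 11: ')' matches '('; pop; stack = ([
pos 12: ']' matches '['; pop; stack = (
pos 13: push '('; stack = ((
pos 14: ')' matches '('; pop; stack = (
pos 15: ')' matches '('; pop; stack = (empty)
end: stack empty → VALID
Verdict: properly nested → yes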